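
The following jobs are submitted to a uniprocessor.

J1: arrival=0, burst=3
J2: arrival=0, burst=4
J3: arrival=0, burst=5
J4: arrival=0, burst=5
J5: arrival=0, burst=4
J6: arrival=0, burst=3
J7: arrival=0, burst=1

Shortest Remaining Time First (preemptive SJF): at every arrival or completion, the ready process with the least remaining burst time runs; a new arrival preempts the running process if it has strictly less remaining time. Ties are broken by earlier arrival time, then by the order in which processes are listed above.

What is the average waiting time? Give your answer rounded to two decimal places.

8.29

Gantt: | J7 0-1 | J1 1-4 | J6 4-7 | J2 7-11 | J5 11-15 | J3 15-20 | J4 20-25 |
Completion: J1=4  J2=11  J3=20  J4=25  J5=15  J6=7  J7=1
Turnaround (C−A): J1=4  J2=11  J3=20  J4=25  J5=15  J6=7  J7=1
Waiting times: J1=1, J2=7, J3=15, J4=20, J5=11, J6=4, J7=0
Average waiting = (1+7+15+20+11+4+0) / 7 = 58/7 = 8.29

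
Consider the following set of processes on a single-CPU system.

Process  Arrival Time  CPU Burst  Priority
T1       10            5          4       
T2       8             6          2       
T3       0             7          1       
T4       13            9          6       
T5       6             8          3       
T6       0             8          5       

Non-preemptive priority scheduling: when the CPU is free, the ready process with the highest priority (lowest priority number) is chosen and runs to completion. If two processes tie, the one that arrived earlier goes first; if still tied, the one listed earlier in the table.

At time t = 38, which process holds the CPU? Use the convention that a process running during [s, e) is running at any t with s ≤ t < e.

Timeline: | T3 0-7 | T5 7-15 | T2 15-21 | T1 21-26 | T6 26-34 | T4 34-43 |
Completion: T1=26  T2=21  T3=7  T4=43  T5=15  T6=34
Turnaround (C−A): T1=16  T2=13  T3=7  T4=30  T5=9  T6=34

T4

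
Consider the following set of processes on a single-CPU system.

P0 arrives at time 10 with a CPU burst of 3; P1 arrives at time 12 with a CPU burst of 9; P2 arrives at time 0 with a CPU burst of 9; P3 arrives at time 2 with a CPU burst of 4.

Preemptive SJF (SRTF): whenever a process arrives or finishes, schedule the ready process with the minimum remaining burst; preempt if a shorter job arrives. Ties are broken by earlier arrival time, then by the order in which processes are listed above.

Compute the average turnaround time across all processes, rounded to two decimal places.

Gantt: | P2 0-2 | P3 2-6 | P2 6-13 | P0 13-16 | P1 16-25 |
Completion: P0=16  P1=25  P2=13  P3=6
Turnaround (C−A): P0=6  P1=13  P2=13  P3=4
Turnaround times: P0=6, P1=13, P2=13, P3=4
Average turnaround = (6+13+13+4) / 4 = 36/4 = 9.00

9.00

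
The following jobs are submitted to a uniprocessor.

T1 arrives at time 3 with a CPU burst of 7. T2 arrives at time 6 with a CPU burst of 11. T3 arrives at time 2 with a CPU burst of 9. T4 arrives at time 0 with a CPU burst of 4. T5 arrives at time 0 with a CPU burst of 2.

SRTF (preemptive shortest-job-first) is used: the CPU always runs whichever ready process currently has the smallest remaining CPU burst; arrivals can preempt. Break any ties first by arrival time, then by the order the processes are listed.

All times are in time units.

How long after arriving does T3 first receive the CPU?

11

Gantt: | T5 0-2 | T4 2-6 | T1 6-13 | T3 13-22 | T2 22-33 |
Completion: T1=13  T2=33  T3=22  T4=6  T5=2
Response(T3) = first start − arrival = 13 − 2 = 11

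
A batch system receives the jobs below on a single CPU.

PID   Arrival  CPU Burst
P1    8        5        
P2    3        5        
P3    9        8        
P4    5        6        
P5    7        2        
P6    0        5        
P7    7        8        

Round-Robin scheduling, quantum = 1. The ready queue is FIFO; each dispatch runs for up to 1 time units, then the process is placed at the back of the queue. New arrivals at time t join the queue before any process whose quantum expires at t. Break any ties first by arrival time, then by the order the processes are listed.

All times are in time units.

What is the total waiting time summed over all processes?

107

Schedule: | P6 0-3 | P2 3-4 | P6 4-5 | P2 5-6 | P4 6-7 | P6 7-8 | P2 8-9 | P5 9-10 | P7 10-11 | P4 11-12 | P1 12-13 | P3 13-14 | P2 14-15 | P5 15-16 | P7 16-17 | P4 17-18 | P1 18-19 | P3 19-20 | P2 20-21 | P7 21-22 | P4 22-23 | P1 23-24 | P3 24-25 | P7 25-26 | P4 26-27 | P1 27-28 | P3 28-29 | P7 29-30 | P4 30-31 | P1 31-32 | P3 32-33 | P7 33-34 | P3 34-35 | P7 35-36 | P3 36-37 | P7 37-38 | P3 38-39 |
Completion: P1=32  P2=21  P3=39  P4=31  P5=16  P6=8  P7=38
Waiting = turnaround − burst: P1=19, P2=13, P3=22, P4=20, P5=7, P6=3, P7=23
Total waiting = 19 + 13 + 22 + 20 + 7 + 3 + 23 = 107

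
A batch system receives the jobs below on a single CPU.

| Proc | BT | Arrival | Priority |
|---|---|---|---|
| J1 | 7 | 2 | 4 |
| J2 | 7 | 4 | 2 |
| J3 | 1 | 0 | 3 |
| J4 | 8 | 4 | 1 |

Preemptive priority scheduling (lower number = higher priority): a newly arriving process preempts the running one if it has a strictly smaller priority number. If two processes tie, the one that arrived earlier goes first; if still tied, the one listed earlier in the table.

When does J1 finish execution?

Gantt: | J3 0-1 | idle 1-2 | J1 2-4 | J4 4-12 | J2 12-19 | J1 19-24 |
Completion: J1=24  J2=19  J3=1  J4=12
Turnaround (C−A): J1=22  J2=15  J3=1  J4=8

24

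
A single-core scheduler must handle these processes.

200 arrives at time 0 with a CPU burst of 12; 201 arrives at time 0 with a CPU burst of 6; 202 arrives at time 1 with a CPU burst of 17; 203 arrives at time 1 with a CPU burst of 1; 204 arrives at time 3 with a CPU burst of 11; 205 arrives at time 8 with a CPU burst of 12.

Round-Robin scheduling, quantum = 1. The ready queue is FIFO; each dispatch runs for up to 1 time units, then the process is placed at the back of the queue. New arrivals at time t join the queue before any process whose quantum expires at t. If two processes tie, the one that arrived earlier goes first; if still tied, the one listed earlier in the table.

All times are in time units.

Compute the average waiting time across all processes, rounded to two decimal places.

28.33

Schedule: | 200 0-1 | 201 1-2 | 202 2-3 | 203 3-4 | 200 4-5 | 201 5-6 | 204 6-7 | 202 7-8 | 200 8-9 | 201 9-10 | 204 10-11 | 205 11-12 | 202 12-13 | 200 13-14 | 201 14-15 | 204 15-16 | 205 16-17 | 202 17-18 | 200 18-19 | 201 19-20 | 204 20-21 | 205 21-22 | 202 22-23 | 200 23-24 | 201 24-25 | 204 25-26 | 205 26-27 | 202 27-28 | 200 28-29 | 204 29-30 | 205 30-31 | 202 31-32 | 200 32-33 | 204 33-34 | 205 34-35 | 202 35-36 | 200 36-37 | 204 37-38 | 205 38-39 | 202 39-40 | 200 40-41 | 204 41-42 | 205 42-43 | 202 43-44 | 200 44-45 | 204 45-46 | 205 46-47 | 202 47-48 | 200 48-49 | 204 49-50 | 205 50-51 | 202 51-52 | 205 52-53 | 202 53-54 | 205 54-55 | 202 55-59 |
Completion: 200=49  201=25  202=59  203=4  204=50  205=55
Waiting times: 200=37, 201=19, 202=41, 203=2, 204=36, 205=35
Average waiting = (37+19+41+2+36+35) / 6 = 170/6 = 28.33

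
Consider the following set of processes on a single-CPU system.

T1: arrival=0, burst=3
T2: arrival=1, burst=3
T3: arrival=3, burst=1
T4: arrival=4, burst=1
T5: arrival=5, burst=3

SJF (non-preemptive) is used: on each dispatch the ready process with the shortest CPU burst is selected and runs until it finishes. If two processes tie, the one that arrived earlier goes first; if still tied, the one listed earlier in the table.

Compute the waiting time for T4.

Gantt: | T1 0-3 | T3 3-4 | T4 4-5 | T2 5-8 | T5 8-11 |
Completion: T1=3  T2=8  T3=4  T4=5  T5=11
Turnaround (C−A): T1=3  T2=7  T3=1  T4=1  T5=6
Waiting(T4) = turnaround − burst = 1 − 1 = 0

0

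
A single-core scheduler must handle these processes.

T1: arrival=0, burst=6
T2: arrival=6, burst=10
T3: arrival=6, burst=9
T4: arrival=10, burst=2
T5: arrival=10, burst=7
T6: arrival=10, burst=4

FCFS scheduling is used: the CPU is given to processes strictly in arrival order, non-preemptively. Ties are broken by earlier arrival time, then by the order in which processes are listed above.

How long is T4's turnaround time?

Gantt: | T1 0-6 | T2 6-16 | T3 16-25 | T4 25-27 | T5 27-34 | T6 34-38 |
Completion: T1=6  T2=16  T3=25  T4=27  T5=34  T6=38
Turnaround (C−A): T1=6  T2=10  T3=19  T4=17  T5=24  T6=28
Turnaround(T4) = completion − arrival = 27 − 10 = 17

17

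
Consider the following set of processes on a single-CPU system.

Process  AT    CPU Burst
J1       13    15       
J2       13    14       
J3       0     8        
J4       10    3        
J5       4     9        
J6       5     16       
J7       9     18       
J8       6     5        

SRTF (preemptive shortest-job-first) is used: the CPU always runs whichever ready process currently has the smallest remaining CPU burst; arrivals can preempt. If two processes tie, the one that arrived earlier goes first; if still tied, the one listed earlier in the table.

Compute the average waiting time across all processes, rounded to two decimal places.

Gantt: | J3 0-8 | J8 8-13 | J4 13-16 | J5 16-25 | J2 25-39 | J1 39-54 | J6 54-70 | J7 70-88 |
Completion: J1=54  J2=39  J3=8  J4=16  J5=25  J6=70  J7=88  J8=13
Waiting times: J1=26, J2=12, J3=0, J4=3, J5=12, J6=49, J7=61, J8=2
Average waiting = (26+12+0+3+12+49+61+2) / 8 = 165/8 = 20.63

20.63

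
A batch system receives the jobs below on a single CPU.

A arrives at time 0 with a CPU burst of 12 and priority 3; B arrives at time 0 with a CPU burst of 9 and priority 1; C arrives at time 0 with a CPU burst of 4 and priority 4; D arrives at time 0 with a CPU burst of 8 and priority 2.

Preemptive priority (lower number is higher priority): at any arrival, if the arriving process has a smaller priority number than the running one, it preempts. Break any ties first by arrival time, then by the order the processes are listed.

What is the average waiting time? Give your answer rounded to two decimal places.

Timeline: | B 0-9 | D 9-17 | A 17-29 | C 29-33 |
Completion: A=29  B=9  C=33  D=17
Turnaround (C−A): A=29  B=9  C=33  D=17
Waiting times: A=17, B=0, C=29, D=9
Average waiting = (17+0+29+9) / 4 = 55/4 = 13.75

13.75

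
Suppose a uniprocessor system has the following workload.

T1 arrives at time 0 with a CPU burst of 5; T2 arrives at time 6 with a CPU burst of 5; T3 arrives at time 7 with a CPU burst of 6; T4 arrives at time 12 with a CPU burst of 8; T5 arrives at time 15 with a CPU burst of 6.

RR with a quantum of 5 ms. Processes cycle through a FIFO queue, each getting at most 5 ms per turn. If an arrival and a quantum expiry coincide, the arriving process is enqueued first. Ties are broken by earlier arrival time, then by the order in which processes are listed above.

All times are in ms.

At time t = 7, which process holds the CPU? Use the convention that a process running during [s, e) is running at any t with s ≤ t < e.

Schedule: | T1 0-5 | idle 5-6 | T2 6-11 | T3 11-16 | T4 16-21 | T5 21-26 | T3 26-27 | T4 27-30 | T5 30-31 |
Completion: T1=5  T2=11  T3=27  T4=30  T5=31
Turnaround (C−A): T1=5  T2=5  T3=20  T4=18  T5=16

T2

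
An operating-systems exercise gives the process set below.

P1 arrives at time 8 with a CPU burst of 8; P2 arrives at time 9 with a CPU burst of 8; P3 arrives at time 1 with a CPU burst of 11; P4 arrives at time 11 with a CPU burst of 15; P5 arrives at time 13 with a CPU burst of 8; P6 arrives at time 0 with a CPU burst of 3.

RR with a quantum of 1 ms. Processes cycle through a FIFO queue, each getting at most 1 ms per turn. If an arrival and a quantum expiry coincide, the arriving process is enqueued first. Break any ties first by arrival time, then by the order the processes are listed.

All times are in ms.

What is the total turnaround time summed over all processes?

Schedule: | P6 0-1 | P3 1-2 | P6 2-3 | P3 3-4 | P6 4-5 | P3 5-8 | P1 8-9 | P3 9-10 | P2 10-11 | P1 11-12 | P3 12-13 | P4 13-14 | P2 14-15 | P1 15-16 | P5 16-17 | P3 17-18 | P4 18-19 | P2 19-20 | P1 20-21 | P5 21-22 | P3 22-23 | P4 23-24 | P2 24-25 | P1 25-26 | P5 26-27 | P3 27-28 | P4 28-29 | P2 29-30 | P1 30-31 | P5 31-32 | P3 32-33 | P4 33-34 | P2 34-35 | P1 35-36 | P5 36-37 | P4 37-38 | P2 38-39 | P1 39-40 | P5 40-41 | P4 41-42 | P2 42-43 | P5 43-44 | P4 44-45 | P5 45-46 | P4 46-53 |
Completion: P1=40  P2=43  P3=33  P4=53  P5=46  P6=5
Turnaround = completion − arrival: P1=32, P2=34, P3=32, P4=42, P5=33, P6=5
Total turnaround = 32 + 34 + 32 + 42 + 33 + 5 = 178

178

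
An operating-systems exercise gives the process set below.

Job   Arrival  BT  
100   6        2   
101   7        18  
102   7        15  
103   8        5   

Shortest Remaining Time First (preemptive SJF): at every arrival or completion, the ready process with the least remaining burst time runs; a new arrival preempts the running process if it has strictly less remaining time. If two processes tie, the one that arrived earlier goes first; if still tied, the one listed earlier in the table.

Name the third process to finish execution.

102

Timeline: | idle 0-6 | 100 6-8 | 103 8-13 | 102 13-28 | 101 28-46 |
Completion: 100=8  101=46  102=28  103=13
Turnaround (C−A): 100=2  101=39  102=21  103=5
Finish order: 100 → 103 → 102 → 101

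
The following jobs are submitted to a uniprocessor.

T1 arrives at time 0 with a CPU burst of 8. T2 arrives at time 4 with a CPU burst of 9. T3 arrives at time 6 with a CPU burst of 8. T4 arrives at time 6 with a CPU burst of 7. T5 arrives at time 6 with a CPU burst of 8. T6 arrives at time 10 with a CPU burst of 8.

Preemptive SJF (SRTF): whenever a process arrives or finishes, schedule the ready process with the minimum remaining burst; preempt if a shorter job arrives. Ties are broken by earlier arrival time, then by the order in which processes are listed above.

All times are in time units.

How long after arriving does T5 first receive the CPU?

17

Timeline: | T1 0-8 | T4 8-15 | T3 15-23 | T5 23-31 | T6 31-39 | T2 39-48 |
Completion: T1=8  T2=48  T3=23  T4=15  T5=31  T6=39
Turnaround (C−A): T1=8  T2=44  T3=17  T4=9  T5=25  T6=29
Response(T5) = first start − arrival = 23 − 6 = 17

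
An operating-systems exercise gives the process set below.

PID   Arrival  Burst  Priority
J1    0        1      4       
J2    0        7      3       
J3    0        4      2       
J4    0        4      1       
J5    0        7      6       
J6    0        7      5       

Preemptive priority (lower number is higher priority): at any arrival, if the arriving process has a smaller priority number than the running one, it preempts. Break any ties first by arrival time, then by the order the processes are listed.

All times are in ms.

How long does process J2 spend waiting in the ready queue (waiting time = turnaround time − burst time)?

Timeline: | J4 0-4 | J3 4-8 | J2 8-15 | J1 15-16 | J6 16-23 | J5 23-30 |
Completion: J1=16  J2=15  J3=8  J4=4  J5=30  J6=23
Turnaround (C−A): J1=16  J2=15  J3=8  J4=4  J5=30  J6=23
Waiting(J2) = turnaround − burst = 15 − 7 = 8

8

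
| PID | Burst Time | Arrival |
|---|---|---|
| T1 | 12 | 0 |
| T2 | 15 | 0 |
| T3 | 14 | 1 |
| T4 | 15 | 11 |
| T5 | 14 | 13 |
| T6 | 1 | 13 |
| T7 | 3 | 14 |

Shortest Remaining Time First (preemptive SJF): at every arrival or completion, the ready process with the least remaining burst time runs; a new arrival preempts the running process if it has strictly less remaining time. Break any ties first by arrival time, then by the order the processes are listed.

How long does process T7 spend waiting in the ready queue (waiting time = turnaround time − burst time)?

Schedule: | T1 0-12 | T3 12-13 | T6 13-14 | T7 14-17 | T3 17-30 | T5 30-44 | T2 44-59 | T4 59-74 |
Completion: T1=12  T2=59  T3=30  T4=74  T5=44  T6=14  T7=17
Waiting(T7) = turnaround − burst = 3 − 3 = 0

0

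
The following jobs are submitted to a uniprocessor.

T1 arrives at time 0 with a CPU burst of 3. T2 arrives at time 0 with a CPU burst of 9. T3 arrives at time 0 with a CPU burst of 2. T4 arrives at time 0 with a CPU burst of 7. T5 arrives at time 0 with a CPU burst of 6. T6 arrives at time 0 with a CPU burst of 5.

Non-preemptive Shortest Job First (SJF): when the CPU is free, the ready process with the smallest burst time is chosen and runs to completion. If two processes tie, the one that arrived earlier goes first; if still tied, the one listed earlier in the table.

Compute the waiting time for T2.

23

Timeline: | T3 0-2 | T1 2-5 | T6 5-10 | T5 10-16 | T4 16-23 | T2 23-32 |
Completion: T1=5  T2=32  T3=2  T4=23  T5=16  T6=10
Waiting(T2) = turnaround − burst = 32 − 9 = 23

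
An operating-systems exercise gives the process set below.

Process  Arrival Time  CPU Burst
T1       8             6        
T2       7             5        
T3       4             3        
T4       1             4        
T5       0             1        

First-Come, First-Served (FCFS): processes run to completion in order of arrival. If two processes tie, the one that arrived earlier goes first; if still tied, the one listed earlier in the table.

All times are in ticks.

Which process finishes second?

T4

Timeline: | T5 0-1 | T4 1-5 | T3 5-8 | T2 8-13 | T1 13-19 |
Completion: T1=19  T2=13  T3=8  T4=5  T5=1
Finish order: T5 → T4 → T3 → T2 → T1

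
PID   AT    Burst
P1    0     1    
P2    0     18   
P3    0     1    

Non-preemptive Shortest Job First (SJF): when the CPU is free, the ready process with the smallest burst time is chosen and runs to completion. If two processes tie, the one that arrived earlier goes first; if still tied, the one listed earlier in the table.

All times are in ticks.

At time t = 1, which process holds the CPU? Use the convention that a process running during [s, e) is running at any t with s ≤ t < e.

P3

Schedule: | P1 0-1 | P3 1-2 | P2 2-20 |
Completion: P1=1  P2=20  P3=2
Turnaround (C−A): P1=1  P2=20  P3=2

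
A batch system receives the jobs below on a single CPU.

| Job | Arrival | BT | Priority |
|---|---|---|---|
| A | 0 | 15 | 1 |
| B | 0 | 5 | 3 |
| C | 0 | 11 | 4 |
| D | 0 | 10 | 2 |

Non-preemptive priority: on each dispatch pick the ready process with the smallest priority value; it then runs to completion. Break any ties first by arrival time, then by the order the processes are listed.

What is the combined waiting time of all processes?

Gantt: | A 0-15 | D 15-25 | B 25-30 | C 30-41 |
Completion: A=15  B=30  C=41  D=25
Waiting = turnaround − burst: A=0, B=25, C=30, D=15
Total waiting = 0 + 25 + 30 + 15 = 70

70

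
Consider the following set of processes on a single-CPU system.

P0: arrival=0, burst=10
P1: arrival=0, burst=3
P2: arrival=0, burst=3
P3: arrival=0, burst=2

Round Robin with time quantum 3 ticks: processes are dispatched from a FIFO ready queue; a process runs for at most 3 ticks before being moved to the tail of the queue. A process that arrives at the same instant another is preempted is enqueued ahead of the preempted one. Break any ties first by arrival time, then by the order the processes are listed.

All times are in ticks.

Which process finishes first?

P1

Schedule: | P0 0-3 | P1 3-6 | P2 6-9 | P3 9-11 | P0 11-18 |
Completion: P0=18  P1=6  P2=9  P3=11
Turnaround (C−A): P0=18  P1=6  P2=9  P3=11
Finish order: P1 → P2 → P3 → P0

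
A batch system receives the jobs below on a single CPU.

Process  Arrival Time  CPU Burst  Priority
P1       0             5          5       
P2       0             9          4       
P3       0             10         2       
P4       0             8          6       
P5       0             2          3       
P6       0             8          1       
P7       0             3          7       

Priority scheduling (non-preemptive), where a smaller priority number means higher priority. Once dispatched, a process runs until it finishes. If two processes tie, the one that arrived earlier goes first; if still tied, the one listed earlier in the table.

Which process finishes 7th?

Gantt: | P6 0-8 | P3 8-18 | P5 18-20 | P2 20-29 | P1 29-34 | P4 34-42 | P7 42-45 |
Completion: P1=34  P2=29  P3=18  P4=42  P5=20  P6=8  P7=45
Turnaround (C−A): P1=34  P2=29  P3=18  P4=42  P5=20  P6=8  P7=45
Finish order: P6 → P3 → P5 → P2 → P1 → P4 → P7

P7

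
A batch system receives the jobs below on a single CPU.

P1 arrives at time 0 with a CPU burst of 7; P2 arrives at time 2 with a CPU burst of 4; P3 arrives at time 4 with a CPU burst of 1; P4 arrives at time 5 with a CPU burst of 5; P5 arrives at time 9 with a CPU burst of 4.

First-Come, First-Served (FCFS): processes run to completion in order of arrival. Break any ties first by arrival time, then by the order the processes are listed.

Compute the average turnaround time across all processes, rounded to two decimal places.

Gantt: | P1 0-7 | P2 7-11 | P3 11-12 | P4 12-17 | P5 17-21 |
Completion: P1=7  P2=11  P3=12  P4=17  P5=21
Turnaround times: P1=7, P2=9, P3=8, P4=12, P5=12
Average turnaround = (7+9+8+12+12) / 5 = 48/5 = 9.60

9.60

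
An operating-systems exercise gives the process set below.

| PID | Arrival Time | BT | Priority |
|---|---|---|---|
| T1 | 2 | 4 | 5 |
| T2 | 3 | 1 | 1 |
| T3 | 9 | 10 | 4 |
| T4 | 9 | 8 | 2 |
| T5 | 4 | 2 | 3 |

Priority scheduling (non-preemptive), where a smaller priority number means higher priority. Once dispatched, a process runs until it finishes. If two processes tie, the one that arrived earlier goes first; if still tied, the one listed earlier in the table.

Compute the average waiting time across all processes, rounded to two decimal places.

2.80

Timeline: | idle 0-2 | T1 2-6 | T2 6-7 | T5 7-9 | T4 9-17 | T3 17-27 |
Completion: T1=6  T2=7  T3=27  T4=17  T5=9
Waiting times: T1=0, T2=3, T3=8, T4=0, T5=3
Average waiting = (0+3+8+0+3) / 5 = 14/5 = 2.80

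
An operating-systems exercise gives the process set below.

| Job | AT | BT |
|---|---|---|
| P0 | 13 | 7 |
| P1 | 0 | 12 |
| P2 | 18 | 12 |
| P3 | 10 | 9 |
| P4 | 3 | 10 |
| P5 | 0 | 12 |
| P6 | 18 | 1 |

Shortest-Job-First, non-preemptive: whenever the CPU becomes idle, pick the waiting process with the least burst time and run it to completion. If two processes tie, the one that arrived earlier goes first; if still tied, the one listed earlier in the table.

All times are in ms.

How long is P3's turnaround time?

Timeline: | P1 0-12 | P3 12-21 | P6 21-22 | P0 22-29 | P4 29-39 | P5 39-51 | P2 51-63 |
Completion: P0=29  P1=12  P2=63  P3=21  P4=39  P5=51  P6=22
Turnaround (C−A): P0=16  P1=12  P2=45  P3=11  P4=36  P5=51  P6=4
Turnaround(P3) = completion − arrival = 21 − 10 = 11

11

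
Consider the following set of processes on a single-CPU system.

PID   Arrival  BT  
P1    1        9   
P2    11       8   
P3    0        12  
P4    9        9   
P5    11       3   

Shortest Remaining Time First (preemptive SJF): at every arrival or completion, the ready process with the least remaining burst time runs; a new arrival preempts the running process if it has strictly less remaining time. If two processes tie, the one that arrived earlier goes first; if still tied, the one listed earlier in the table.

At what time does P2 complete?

Gantt: | P3 0-1 | P1 1-10 | P4 10-11 | P5 11-14 | P4 14-22 | P2 22-30 | P3 30-41 |
Completion: P1=10  P2=30  P3=41  P4=22  P5=14
Turnaround (C−A): P1=9  P2=19  P3=41  P4=13  P5=3

30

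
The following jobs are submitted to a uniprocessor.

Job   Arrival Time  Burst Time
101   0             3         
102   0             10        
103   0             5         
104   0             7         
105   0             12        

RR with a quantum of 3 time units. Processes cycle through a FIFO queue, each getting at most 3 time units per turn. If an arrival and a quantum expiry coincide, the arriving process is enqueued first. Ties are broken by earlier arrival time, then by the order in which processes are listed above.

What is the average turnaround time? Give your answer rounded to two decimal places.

24.80

Gantt: | 101 0-3 | 102 3-6 | 103 6-9 | 104 9-12 | 105 12-15 | 102 15-18 | 103 18-20 | 104 20-23 | 105 23-26 | 102 26-29 | 104 29-30 | 105 30-33 | 102 33-34 | 105 34-37 |
Completion: 101=3  102=34  103=20  104=30  105=37
Turnaround (C−A): 101=3  102=34  103=20  104=30  105=37
Turnaround times: 101=3, 102=34, 103=20, 104=30, 105=37
Average turnaround = (3+34+20+30+37) / 5 = 124/5 = 24.80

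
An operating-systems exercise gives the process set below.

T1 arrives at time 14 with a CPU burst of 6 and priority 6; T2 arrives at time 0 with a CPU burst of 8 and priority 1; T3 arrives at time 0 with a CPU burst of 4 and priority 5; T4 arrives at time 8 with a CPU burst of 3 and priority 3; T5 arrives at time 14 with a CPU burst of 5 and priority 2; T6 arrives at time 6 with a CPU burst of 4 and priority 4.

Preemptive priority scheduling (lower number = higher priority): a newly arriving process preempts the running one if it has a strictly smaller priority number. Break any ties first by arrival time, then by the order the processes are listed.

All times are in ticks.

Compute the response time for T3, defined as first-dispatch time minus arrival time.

20

Gantt: | T2 0-8 | T4 8-11 | T6 11-14 | T5 14-19 | T6 19-20 | T3 20-24 | T1 24-30 |
Completion: T1=30  T2=8  T3=24  T4=11  T5=19  T6=20
Turnaround (C−A): T1=16  T2=8  T3=24  T4=3  T5=5  T6=14
Response(T3) = first start − arrival = 20 − 0 = 20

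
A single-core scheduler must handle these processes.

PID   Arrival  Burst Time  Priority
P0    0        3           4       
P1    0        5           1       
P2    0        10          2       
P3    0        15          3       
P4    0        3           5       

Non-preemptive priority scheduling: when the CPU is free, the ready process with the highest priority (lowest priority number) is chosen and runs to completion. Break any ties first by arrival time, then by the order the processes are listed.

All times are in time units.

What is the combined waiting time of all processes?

83

Gantt: | P1 0-5 | P2 5-15 | P3 15-30 | P0 30-33 | P4 33-36 |
Completion: P0=33  P1=5  P2=15  P3=30  P4=36
Waiting = turnaround − burst: P0=30, P1=0, P2=5, P3=15, P4=33
Total waiting = 30 + 0 + 5 + 15 + 33 = 83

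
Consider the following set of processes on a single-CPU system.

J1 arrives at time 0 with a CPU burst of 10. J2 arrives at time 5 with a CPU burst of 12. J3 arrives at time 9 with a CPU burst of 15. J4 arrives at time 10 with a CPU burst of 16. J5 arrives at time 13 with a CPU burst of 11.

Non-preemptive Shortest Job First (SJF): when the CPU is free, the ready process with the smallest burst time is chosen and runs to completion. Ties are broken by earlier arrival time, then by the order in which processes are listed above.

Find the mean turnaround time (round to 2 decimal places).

Gantt: | J1 0-10 | J2 10-22 | J5 22-33 | J3 33-48 | J4 48-64 |
Completion: J1=10  J2=22  J3=48  J4=64  J5=33
Turnaround (C−A): J1=10  J2=17  J3=39  J4=54  J5=20
Turnaround times: J1=10, J2=17, J3=39, J4=54, J5=20
Average turnaround = (10+17+39+54+20) / 5 = 140/5 = 28.00

28.00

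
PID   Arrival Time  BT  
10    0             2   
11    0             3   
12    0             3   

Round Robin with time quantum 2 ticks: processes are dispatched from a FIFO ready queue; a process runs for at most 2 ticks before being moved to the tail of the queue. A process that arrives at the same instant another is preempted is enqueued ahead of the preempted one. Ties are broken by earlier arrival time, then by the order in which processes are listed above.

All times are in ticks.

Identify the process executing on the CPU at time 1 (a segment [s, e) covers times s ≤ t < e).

10

Timeline: | 10 0-2 | 11 2-4 | 12 4-6 | 11 6-7 | 12 7-8 |
Completion: 10=2  11=7  12=8
Turnaround (C−A): 10=2  11=7  12=8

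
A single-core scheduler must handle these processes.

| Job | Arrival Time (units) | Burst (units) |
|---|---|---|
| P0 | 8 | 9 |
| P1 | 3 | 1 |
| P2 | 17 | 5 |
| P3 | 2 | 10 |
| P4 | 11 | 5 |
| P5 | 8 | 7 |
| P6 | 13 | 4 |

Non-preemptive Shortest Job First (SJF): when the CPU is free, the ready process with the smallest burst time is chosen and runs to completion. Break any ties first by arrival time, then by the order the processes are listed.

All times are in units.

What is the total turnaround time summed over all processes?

Timeline: | idle 0-2 | P3 2-12 | P1 12-13 | P6 13-17 | P4 17-22 | P2 22-27 | P5 27-34 | P0 34-43 |
Completion: P0=43  P1=13  P2=27  P3=12  P4=22  P5=34  P6=17
Turnaround (C−A): P0=35  P1=10  P2=10  P3=10  P4=11  P5=26  P6=4
Turnaround = completion − arrival: P0=35, P1=10, P2=10, P3=10, P4=11, P5=26, P6=4
Total turnaround = 35 + 10 + 10 + 10 + 11 + 26 + 4 = 106

106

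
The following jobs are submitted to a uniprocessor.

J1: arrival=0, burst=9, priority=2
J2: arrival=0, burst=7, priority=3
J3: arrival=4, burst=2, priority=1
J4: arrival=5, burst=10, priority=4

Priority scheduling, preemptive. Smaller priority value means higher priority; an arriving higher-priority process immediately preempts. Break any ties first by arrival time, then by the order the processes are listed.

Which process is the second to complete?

Timeline: | J1 0-4 | J3 4-6 | J1 6-11 | J2 11-18 | J4 18-28 |
Completion: J1=11  J2=18  J3=6  J4=28
Turnaround (C−A): J1=11  J2=18  J3=2  J4=23
Finish order: J3 → J1 → J2 → J4

J1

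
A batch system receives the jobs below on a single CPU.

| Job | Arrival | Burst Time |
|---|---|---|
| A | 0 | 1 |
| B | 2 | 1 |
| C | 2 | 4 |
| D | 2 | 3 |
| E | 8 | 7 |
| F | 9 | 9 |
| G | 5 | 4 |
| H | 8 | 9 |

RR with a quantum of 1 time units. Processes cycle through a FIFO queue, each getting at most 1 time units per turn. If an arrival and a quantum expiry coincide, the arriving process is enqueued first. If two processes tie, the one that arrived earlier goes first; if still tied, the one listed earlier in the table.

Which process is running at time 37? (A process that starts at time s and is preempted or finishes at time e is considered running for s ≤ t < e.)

H

Timeline: | A 0-1 | idle 1-2 | B 2-3 | C 3-4 | D 4-5 | C 5-6 | G 6-7 | D 7-8 | C 8-9 | G 9-10 | E 10-11 | H 11-12 | D 12-13 | F 13-14 | C 14-15 | G 15-16 | E 16-17 | H 17-18 | F 18-19 | G 19-20 | E 20-21 | H 21-22 | F 22-23 | E 23-24 | H 24-25 | F 25-26 | E 26-27 | H 27-28 | F 28-29 | E 29-30 | H 30-31 | F 31-32 | E 32-33 | H 33-34 | F 34-35 | H 35-36 | F 36-37 | H 37-38 | F 38-39 |
Completion: A=1  B=3  C=15  D=13  E=33  F=39  G=20  H=38
Turnaround (C−A): A=1  B=1  C=13  D=11  E=25  F=30  G=15  H=30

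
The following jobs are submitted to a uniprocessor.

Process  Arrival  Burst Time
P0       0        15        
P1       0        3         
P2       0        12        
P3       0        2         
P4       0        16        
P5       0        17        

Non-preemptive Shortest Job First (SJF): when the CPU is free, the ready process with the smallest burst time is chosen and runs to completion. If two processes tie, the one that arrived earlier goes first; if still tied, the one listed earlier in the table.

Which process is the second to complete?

P1

Gantt: | P3 0-2 | P1 2-5 | P2 5-17 | P0 17-32 | P4 32-48 | P5 48-65 |
Completion: P0=32  P1=5  P2=17  P3=2  P4=48  P5=65
Turnaround (C−A): P0=32  P1=5  P2=17  P3=2  P4=48  P5=65
Finish order: P3 → P1 → P2 → P0 → P4 → P5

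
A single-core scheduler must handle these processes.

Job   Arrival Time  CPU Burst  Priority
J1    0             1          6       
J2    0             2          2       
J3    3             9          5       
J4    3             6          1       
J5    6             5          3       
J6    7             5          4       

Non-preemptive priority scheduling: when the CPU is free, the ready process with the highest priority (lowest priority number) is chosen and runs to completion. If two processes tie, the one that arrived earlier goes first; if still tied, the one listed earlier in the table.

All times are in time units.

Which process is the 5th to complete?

J6

Schedule: | J2 0-2 | J1 2-3 | J4 3-9 | J5 9-14 | J6 14-19 | J3 19-28 |
Completion: J1=3  J2=2  J3=28  J4=9  J5=14  J6=19
Finish order: J2 → J1 → J4 → J5 → J6 → J3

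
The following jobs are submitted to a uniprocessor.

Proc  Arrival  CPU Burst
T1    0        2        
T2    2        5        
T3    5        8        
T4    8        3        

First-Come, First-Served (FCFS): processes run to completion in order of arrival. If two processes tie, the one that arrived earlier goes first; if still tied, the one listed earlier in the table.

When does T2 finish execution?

7

Schedule: | T1 0-2 | T2 2-7 | T3 7-15 | T4 15-18 |
Completion: T1=2  T2=7  T3=15  T4=18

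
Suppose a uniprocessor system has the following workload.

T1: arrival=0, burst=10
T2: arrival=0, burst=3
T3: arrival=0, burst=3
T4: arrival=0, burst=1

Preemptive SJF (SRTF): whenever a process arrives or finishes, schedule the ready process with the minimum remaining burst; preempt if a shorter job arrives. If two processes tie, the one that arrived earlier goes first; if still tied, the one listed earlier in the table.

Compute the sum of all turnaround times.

Gantt: | T4 0-1 | T2 1-4 | T3 4-7 | T1 7-17 |
Completion: T1=17  T2=4  T3=7  T4=1
Turnaround (C−A): T1=17  T2=4  T3=7  T4=1
Turnaround = completion − arrival: T1=17, T2=4, T3=7, T4=1
Total turnaround = 17 + 4 + 7 + 1 = 29

29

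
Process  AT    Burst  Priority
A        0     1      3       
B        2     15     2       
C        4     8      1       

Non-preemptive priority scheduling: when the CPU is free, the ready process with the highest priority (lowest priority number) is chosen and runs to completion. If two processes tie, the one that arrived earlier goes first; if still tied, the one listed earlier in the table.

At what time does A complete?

Gantt: | A 0-1 | idle 1-2 | B 2-17 | C 17-25 |
Completion: A=1  B=17  C=25
Turnaround (C−A): A=1  B=15  C=21

1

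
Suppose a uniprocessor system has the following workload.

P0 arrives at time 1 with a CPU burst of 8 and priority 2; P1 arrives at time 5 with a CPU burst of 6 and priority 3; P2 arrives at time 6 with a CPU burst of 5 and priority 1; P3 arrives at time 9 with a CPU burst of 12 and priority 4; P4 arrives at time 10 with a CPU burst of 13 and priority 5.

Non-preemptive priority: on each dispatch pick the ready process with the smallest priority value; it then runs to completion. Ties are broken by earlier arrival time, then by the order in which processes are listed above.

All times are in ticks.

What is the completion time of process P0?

Schedule: | idle 0-1 | P0 1-9 | P2 9-14 | P1 14-20 | P3 20-32 | P4 32-45 |
Completion: P0=9  P1=20  P2=14  P3=32  P4=45
Turnaround (C−A): P0=8  P1=15  P2=8  P3=23  P4=35

9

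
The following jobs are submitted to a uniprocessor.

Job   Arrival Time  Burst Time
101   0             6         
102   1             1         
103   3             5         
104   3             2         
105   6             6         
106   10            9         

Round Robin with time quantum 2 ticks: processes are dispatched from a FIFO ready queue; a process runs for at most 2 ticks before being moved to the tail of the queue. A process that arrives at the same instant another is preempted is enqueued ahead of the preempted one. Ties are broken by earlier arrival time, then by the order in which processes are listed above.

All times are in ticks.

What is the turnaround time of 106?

19

Gantt: | 101 0-2 | 102 2-3 | 101 3-5 | 103 5-7 | 104 7-9 | 101 9-11 | 105 11-13 | 103 13-15 | 106 15-17 | 105 17-19 | 103 19-20 | 106 20-22 | 105 22-24 | 106 24-29 |
Completion: 101=11  102=3  103=20  104=9  105=24  106=29
Turnaround(106) = completion − arrival = 29 − 10 = 19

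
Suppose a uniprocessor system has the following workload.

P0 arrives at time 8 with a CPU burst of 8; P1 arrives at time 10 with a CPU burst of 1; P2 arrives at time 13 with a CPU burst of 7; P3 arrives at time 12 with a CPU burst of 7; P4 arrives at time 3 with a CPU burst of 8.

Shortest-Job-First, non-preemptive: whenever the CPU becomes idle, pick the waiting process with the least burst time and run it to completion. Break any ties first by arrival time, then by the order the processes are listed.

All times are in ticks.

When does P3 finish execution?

Timeline: | idle 0-3 | P4 3-11 | P1 11-12 | P3 12-19 | P2 19-26 | P0 26-34 |
Completion: P0=34  P1=12  P2=26  P3=19  P4=11
Turnaround (C−A): P0=26  P1=2  P2=13  P3=7  P4=8

19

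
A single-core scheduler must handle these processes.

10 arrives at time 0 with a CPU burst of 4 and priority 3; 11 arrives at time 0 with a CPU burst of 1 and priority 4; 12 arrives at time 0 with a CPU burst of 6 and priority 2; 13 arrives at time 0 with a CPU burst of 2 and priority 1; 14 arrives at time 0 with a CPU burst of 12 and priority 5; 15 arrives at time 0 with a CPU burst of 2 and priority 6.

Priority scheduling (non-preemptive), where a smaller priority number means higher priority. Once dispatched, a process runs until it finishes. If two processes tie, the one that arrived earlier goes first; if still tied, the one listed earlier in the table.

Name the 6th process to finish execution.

15

Schedule: | 13 0-2 | 12 2-8 | 10 8-12 | 11 12-13 | 14 13-25 | 15 25-27 |
Completion: 10=12  11=13  12=8  13=2  14=25  15=27
Finish order: 13 → 12 → 10 → 11 → 14 → 15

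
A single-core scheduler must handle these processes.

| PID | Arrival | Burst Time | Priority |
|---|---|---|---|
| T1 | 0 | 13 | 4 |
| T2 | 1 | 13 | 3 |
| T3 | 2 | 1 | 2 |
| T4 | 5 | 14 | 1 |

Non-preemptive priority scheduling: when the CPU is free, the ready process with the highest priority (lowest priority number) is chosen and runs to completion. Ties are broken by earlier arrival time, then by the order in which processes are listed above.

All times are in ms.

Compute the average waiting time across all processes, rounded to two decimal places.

15.00

Schedule: | T1 0-13 | T4 13-27 | T3 27-28 | T2 28-41 |
Completion: T1=13  T2=41  T3=28  T4=27
Turnaround (C−A): T1=13  T2=40  T3=26  T4=22
Waiting times: T1=0, T2=27, T3=25, T4=8
Average waiting = (0+27+25+8) / 4 = 60/4 = 15.00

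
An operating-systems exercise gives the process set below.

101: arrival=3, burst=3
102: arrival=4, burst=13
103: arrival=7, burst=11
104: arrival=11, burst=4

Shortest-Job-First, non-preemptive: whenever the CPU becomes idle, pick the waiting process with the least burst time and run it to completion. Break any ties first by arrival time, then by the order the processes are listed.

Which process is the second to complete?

Gantt: | idle 0-3 | 101 3-6 | 102 6-19 | 104 19-23 | 103 23-34 |
Completion: 101=6  102=19  103=34  104=23
Finish order: 101 → 102 → 104 → 103

102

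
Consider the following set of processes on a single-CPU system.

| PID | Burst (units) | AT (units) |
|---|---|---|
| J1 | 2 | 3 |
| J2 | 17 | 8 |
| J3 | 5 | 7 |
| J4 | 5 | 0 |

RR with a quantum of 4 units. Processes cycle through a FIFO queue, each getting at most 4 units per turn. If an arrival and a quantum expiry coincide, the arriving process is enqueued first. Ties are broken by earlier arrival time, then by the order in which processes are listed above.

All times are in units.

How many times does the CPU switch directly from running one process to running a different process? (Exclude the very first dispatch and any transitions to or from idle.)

6

Schedule: | J4 0-4 | J1 4-6 | J4 6-7 | J3 7-11 | J2 11-15 | J3 15-16 | J2 16-29 |
Completion: J1=6  J2=29  J3=16  J4=7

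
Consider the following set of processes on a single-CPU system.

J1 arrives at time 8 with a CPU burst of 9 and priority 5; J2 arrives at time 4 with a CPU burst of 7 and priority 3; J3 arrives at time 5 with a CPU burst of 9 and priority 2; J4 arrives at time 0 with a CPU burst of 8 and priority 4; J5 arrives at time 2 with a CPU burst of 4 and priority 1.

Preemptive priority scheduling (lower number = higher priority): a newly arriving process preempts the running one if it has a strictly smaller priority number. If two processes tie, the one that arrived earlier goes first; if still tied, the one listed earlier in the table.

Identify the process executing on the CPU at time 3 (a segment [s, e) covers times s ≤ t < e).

Schedule: | J4 0-2 | J5 2-6 | J3 6-15 | J2 15-22 | J4 22-28 | J1 28-37 |
Completion: J1=37  J2=22  J3=15  J4=28  J5=6

J5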